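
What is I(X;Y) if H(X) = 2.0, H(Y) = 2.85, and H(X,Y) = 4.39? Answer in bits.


I(X;Y) = H(X) + H(Y) - H(X,Y) = 2.0 + 2.85 - 4.39 = 0.46

0.46 bits


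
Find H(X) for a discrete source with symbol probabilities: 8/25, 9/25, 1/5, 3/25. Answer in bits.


H = -sum(p_i * log2(p_i)). Terms: -(8/25)*log2(8/25) = 0.526034; -(9/25)*log2(9/25) = 0.530615; -(1/5)*log2(1/5) = 0.464386; -(3/25)*log2(3/25) = 0.367067. H = 0.526034 + 0.530615 + 0.464386 + 0.367067 = 1.8881

1.8881 bits


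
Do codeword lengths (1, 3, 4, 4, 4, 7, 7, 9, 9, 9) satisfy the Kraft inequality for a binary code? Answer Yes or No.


Kraft sum = sum(2^(-l_i)) = 0.834, need <= 1. Result: satisfied (a binary prefix-free code with these lengths exists)

Yes


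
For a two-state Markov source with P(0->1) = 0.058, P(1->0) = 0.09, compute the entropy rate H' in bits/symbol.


Stationary distribution: pi_0 = p10/(p01+p10) = 0.6081, pi_1 = 0.3919. Entropy rate H' = pi_0*H(p01) + pi_1*H(p10) = 0.6081*0.3195 + 0.3919*0.4365 = 0.3653

0.3653 bits/symbol


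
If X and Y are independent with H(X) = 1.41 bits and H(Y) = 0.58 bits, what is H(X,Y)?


For independent variables, H(X,Y) = H(X) + H(Y) = 1.41 + 0.58 = 1.99

1.99 bits


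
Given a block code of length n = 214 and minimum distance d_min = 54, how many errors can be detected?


Detection capability = d_min - 1 = 54 - 1 = 53

53 errors


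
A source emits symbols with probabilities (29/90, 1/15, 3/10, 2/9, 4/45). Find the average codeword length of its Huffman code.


Huffman construction (repeatedly merge the two least-probable nodes; each merge adds 1 bit to every symbol beneath it): 1/15 + 4/45 = 7/45; 7/45 + 2/9 = 17/45; 3/10 + 29/90 = 28/45; 17/45 + 28/45 = 1. Resulting codeword lengths (in the order the probabilities were given): (2, 3, 2, 2, 3). L_avg = sum(p_i * l_i) = 29/90*2 + 1/15*3 + 3/10*2 + 2/9*2 + 4/45*3 = 97/45 = 2.1556

2.1556 bits


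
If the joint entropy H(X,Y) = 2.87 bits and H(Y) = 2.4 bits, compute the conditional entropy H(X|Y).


H(X|Y) = H(X,Y) - H(Y) = 2.87 - 2.4 = 0.47

0.47 bits


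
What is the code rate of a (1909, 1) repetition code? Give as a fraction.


Rate = k/n = 1/1909

1/1909


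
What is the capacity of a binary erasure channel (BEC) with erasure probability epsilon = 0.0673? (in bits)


C = 1 - epsilon = 1 - 0.0673 = 0.9327

0.9327 bits


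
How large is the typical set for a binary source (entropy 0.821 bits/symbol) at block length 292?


log2|A_typical| = nH = 292 * 0.821 = 239.732, so |A_typical| ~ 2^239.732 = 1.467e+72

1.467e+72


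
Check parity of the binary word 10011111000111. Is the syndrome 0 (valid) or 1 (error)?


Syndrome = XOR of all bits = 1 XOR 0 XOR 0 XOR 1 XOR 1 XOR 1 XOR 1 XOR 1 XOR 0 XOR 0 XOR 0 XOR 1 XOR 1 XOR 1 = 1

1


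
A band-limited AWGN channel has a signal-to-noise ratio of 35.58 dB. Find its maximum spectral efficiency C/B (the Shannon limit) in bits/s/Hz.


SNR_linear = 10^(35.58/10) = 3614.0986; C/B = log2(1 + SNR_linear) = log2(1 + 3614.0986) = 11.8198

11.8198 bits/s/Hz


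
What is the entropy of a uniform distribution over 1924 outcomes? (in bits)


H = log2(n) = log2(1924) = 10.9099

10.9099 bits


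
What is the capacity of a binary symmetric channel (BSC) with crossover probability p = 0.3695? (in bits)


H(p) = -p*log2(p) - (1-p)*log2(1-p) = -0.3695*log2(0.3695) - 0.6305*log2(0.6305) = 0.530733 + 0.419555 = 0.9503. C = 1 - H(p) = 1 - 0.9503 = 0.0497

0.0497 bits


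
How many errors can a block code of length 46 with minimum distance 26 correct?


Correction capability = floor((d-1)/2) = floor((26-1)/2) = 12

12 errors


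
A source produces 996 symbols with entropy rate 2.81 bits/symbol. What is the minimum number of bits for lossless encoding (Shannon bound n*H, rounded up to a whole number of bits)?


Minimum bits >= n * H = 996 * 2.81 = 2798.76, rounded up to a whole number of bits = 2799

2799 bits


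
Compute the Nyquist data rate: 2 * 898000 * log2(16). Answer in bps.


Rate = 2 * B * log2(M) = 2 * 898000 * 4.0 = 7184000.0

7184000.0 bps


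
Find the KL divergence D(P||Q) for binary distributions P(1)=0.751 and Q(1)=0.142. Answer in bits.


KL = p*log2(p/q) + (1-p)*log2((1-p)/(1-q)) = 0.751*log2(0.751/0.142) + 0.249*log2(0.249/0.858) = 1.3602

1.3602 bits


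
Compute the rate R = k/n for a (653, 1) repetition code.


Rate = k/n = 1/653

1/653


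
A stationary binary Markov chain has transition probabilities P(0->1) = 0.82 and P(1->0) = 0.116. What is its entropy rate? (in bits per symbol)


Stationary distribution: pi_0 = p10/(p01+p10) = 0.1239, pi_1 = 0.8761. Entropy rate H' = pi_0*H(p01) + pi_1*H(p10) = 0.1239*0.6801 + 0.8761*0.5178 = 0.5379

0.5379 bits/symbol


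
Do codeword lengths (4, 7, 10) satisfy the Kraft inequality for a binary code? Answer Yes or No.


Kraft sum = sum(2^(-l_i)) = 0.0713, need <= 1. Result: satisfied (a binary prefix-free code with these lengths exists)

Yes


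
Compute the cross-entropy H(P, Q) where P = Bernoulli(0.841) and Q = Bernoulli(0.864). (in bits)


H(P,Q) = -p*log2(q) - (1-p)*log2(1-q). -0.841*log2(0.864) = 0.177364; -0.159*log2(0.136) = 0.457653. H(P,Q) = 0.177364 + 0.457653 = 0.635

0.635 bits


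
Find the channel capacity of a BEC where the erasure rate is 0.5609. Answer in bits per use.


C = 1 - epsilon = 1 - 0.5609 = 0.4391

0.4391 bits


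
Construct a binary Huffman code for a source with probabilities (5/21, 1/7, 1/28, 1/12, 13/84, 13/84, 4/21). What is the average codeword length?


Huffman construction (repeatedly merge the two least-probable nodes; each merge adds 1 bit to every symbol beneath it): 1/28 + 1/12 = 5/42; 5/42 + 1/7 = 11/42; 13/84 + 13/84 = 13/42; 4/21 + 5/21 = 3/7; 11/42 + 13/42 = 4/7; 3/7 + 4/7 = 1. Resulting codeword lengths (in the order the probabilities were given): (2, 3, 4, 4, 3, 3, 2). L_avg = sum(p_i * l_i) = 5/21*2 + 1/7*3 + 1/28*4 + 1/12*4 + 13/84*3 + 13/84*3 + 4/21*2 = 113/42 = 2.6905

2.6905 bits


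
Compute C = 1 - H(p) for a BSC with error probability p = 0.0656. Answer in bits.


H(p) = -p*log2(p) - (1-p)*log2(1-p) = -0.0656*log2(0.0656) - 0.9344*log2(0.9344) = 0.257819 + 0.091466 = 0.3493. C = 1 - H(p) = 1 - 0.3493 = 0.6507

0.6507 bits


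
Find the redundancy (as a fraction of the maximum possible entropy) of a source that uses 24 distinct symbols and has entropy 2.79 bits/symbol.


H_max = log2(K) = log2(24) = 4.585 bits/symbol. Redundancy = 1 - H/H_max = 1 - 2.79/4.585 = 1 - 0.6085 = 0.3915

0.3915


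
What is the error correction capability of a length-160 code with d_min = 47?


Correction capability = floor((d-1)/2) = floor((47-1)/2) = 23

23 errors


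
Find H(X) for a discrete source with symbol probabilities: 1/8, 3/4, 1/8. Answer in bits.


H = -sum(p_i * log2(p_i)). Terms: -(1/8)*log2(1/8) = 0.375000; -(3/4)*log2(3/4) = 0.311278; -(1/8)*log2(1/8) = 0.375000. H = 0.375000 + 0.311278 + 0.375000 = 1.0613

1.0613 bits


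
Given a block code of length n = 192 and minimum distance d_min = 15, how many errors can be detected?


Detection capability = d_min - 1 = 15 - 1 = 14

14 errors


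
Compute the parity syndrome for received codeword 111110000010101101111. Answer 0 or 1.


Syndrome = XOR of all bits = 1 XOR 1 XOR 1 XOR 1 XOR 1 XOR 0 XOR 0 XOR 0 XOR 0 XOR 0 XOR 1 XOR 0 XOR 1 XOR 0 XOR 1 XOR 1 XOR 0 XOR 1 XOR 1 XOR 1 XOR 1 = 1

1


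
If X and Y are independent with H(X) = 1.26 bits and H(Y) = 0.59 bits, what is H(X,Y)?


For independent variables, H(X,Y) = H(X) + H(Y) = 1.26 + 0.59 = 1.85

1.85 bits


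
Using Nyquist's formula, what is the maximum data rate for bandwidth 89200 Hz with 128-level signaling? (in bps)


Rate = 2 * B * log2(M) = 2 * 89200 * 7.0 = 1248800.0

1248800.0 bps


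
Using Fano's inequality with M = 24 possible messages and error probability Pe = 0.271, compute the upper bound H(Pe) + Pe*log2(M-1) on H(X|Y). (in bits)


H(Pe) = -Pe*log2(Pe) - (1-Pe)*log2(1-Pe) = -0.271*log2(0.271) - 0.729*log2(0.729) = 0.510465 + 0.332431 = 0.8429. Pe*log2(M-1) = 0.271*log2(23) = 1.225885. Bound = H(Pe) + Pe*log2(M-1) = 0.510465 + 0.332431 + 1.225885 = 2.0688

2.0688 bits


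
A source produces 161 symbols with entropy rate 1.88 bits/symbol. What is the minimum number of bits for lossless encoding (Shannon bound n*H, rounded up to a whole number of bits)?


Minimum bits >= n * H = 161 * 1.88 = 302.68, rounded up to a whole number of bits = 303

303 bits


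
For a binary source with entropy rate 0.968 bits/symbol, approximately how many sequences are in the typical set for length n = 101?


log2|A_typical| = nH = 101 * 0.968 = 97.768, so |A_typical| ~ 2^97.768 = 2.698e+29

2.698e+29


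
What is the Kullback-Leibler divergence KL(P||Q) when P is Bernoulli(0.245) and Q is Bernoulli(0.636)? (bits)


KL = p*log2(p/q) + (1-p)*log2((1-p)/(1-q)) = 0.245*log2(0.245/0.636) + 0.755*log2(0.755/0.364) = 0.4575

0.4575 bits


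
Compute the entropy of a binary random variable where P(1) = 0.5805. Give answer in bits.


H = -p*log2(p) - (1-p)*log2(1-p). -0.5805*log2(0.5805) = 0.455479; -0.4195*log2(0.4195) = 0.525741. H = 0.455479 + 0.525741 = 0.9812

0.9812 bits


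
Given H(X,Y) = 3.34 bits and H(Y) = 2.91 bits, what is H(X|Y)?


H(X|Y) = H(X,Y) - H(Y) = 3.34 - 2.91 = 0.43

0.43 bits


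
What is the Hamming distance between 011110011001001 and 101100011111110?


Count differing positions: ^ ^ . . ^ . . . . ^ ^ . ^ ^ ^ = 8 differences

8


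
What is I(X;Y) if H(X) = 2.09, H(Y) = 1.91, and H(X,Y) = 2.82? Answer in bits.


I(X;Y) = H(X) + H(Y) - H(X,Y) = 2.09 + 1.91 - 2.82 = 1.18

1.18 bits


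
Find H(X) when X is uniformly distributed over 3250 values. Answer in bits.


H = log2(n) = log2(3250) = 11.6662

11.6662 bits


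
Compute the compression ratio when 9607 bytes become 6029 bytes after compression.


Ratio = original / compressed = 9607 / 6029 = 1.5935

1.5935


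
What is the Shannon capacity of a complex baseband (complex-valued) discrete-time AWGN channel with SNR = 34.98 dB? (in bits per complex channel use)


SNR_linear = 10^(34.98/10) = 3147.7483; C = log2(1 + SNR_linear) = log2(1 + 3147.7483) = 11.6206

11.6206 bits/channel use


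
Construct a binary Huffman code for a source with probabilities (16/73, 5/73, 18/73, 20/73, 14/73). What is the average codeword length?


Huffman construction (repeatedly merge the two least-probable nodes; each merge adds 1 bit to every symbol beneath it): 5/73 + 14/73 = 19/73; 16/73 + 18/73 = 34/73; 19/73 + 20/73 = 39/73; 34/73 + 39/73 = 1. Resulting codeword lengths (in the order the probabilities were given): (2, 3, 2, 2, 3). L_avg = sum(p_i * l_i) = 16/73*2 + 5/73*3 + 18/73*2 + 20/73*2 + 14/73*3 = 165/73 = 2.2603

2.2603 bits


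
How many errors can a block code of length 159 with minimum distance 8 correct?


Correction capability = floor((d-1)/2) = floor((8-1)/2) = 3

3 errors


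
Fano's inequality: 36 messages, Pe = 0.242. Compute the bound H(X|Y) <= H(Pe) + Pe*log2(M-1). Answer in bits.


H(Pe) = -Pe*log2(Pe) - (1-Pe)*log2(1-Pe) = -0.242*log2(0.242) - 0.758*log2(0.758) = 0.495355 + 0.302996 = 0.7984. Pe*log2(M-1) = 0.242*log2(35) = 1.241286. Bound = H(Pe) + Pe*log2(M-1) = 0.495355 + 0.302996 + 1.241286 = 2.0396

2.0396 bits


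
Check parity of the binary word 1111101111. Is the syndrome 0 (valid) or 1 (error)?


Syndrome = XOR of all bits = 1 XOR 1 XOR 1 XOR 1 XOR 1 XOR 0 XOR 1 XOR 1 XOR 1 XOR 1 = 1

1


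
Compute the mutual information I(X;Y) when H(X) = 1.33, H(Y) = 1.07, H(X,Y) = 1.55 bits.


I(X;Y) = H(X) + H(Y) - H(X,Y) = 1.33 + 1.07 - 1.55 = 0.85

0.85 bits


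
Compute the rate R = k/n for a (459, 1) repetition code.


Rate = k/n = 1/459

1/459


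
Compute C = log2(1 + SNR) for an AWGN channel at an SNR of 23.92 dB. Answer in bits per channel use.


SNR_linear = 10^(23.92/10) = 246.6039; C = log2(1 + SNR_linear) = log2(1 + 246.6039) = 7.9519

7.9519 bits/channel use


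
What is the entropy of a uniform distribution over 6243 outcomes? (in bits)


H = log2(n) = log2(6243) = 12.608

12.608 bits


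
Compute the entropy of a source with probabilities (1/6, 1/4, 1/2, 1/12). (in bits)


H = -sum(p_i * log2(p_i)). Terms: -(1/6)*log2(1/6) = 0.430827; -(1/4)*log2(1/4) = 0.500000; -(1/2)*log2(1/2) = 0.500000; -(1/12)*log2(1/12) = 0.298747. H = 0.430827 + 0.500000 + 0.500000 + 0.298747 = 1.7296

1.7296 bits


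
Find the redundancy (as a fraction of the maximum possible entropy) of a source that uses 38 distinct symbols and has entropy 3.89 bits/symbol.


H_max = log2(K) = log2(38) = 5.2479 bits/symbol. Redundancy = 1 - H/H_max = 1 - 3.89/5.2479 = 1 - 0.7412 = 0.2588

0.2588


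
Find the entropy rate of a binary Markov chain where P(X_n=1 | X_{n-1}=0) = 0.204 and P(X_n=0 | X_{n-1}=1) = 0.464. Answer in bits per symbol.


Stationary distribution: pi_0 = p10/(p01+p10) = 0.6946, pi_1 = 0.3054. Entropy rate H' = pi_0*H(p01) + pi_1*H(p10) = 0.6946*0.7299 + 0.3054*0.9963 = 0.8112

0.8112 bits/symbol


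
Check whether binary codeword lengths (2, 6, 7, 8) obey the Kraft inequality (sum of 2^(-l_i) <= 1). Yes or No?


Kraft sum = sum(2^(-l_i)) = 0.2773, need <= 1. Result: satisfied (a binary prefix-free code with these lengths exists)

Yes


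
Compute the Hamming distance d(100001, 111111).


Count differing positions: . ^ ^ ^ ^ . = 4 differences

4


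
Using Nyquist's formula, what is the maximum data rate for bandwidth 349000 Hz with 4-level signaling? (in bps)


Rate = 2 * B * log2(M) = 2 * 349000 * 2.0 = 1396000.0

1396000.0 bps


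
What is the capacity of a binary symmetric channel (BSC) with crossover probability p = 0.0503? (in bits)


H(p) = -p*log2(p) - (1-p)*log2(1-p) = -0.0503*log2(0.0503) - 0.9497*log2(0.9497) = 0.216959 + 0.070711 = 0.2877. C = 1 - H(p) = 1 - 0.2877 = 0.7123

0.7123 bits


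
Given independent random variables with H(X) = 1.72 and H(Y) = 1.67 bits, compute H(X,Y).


For independent variables, H(X,Y) = H(X) + H(Y) = 1.72 + 1.67 = 3.39

3.39 bits


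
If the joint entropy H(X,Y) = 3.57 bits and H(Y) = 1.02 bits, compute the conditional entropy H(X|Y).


H(X|Y) = H(X,Y) - H(Y) = 3.57 - 1.02 = 2.55

2.55 bits


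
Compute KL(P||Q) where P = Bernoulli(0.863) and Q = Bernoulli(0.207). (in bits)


KL = p*log2(p/q) + (1-p)*log2((1-p)/(1-q)) = 0.863*log2(0.863/0.207) + 0.137*log2(0.137/0.793) = 1.4305

1.4305 bits


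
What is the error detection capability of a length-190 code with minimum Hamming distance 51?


Detection capability = d_min - 1 = 51 - 1 = 50

50 errors


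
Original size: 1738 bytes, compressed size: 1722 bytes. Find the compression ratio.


Ratio = original / compressed = 1738 / 1722 = 1.0093

1.0093


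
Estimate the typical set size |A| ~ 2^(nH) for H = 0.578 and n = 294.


log2|A_typical| = nH = 294 * 0.578 = 169.932, so |A_typical| ~ 2^169.932 = 1.428e+51

1.428e+51


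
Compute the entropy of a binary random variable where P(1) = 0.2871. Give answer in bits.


H = -p*log2(p) - (1-p)*log2(1-p). -0.2871*log2(0.2871) = 0.516888; -0.7129*log2(0.7129) = 0.348058. H = 0.516888 + 0.348058 = 0.8649

0.8649 bits


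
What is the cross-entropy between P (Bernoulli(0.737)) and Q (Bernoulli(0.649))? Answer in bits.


H(P,Q) = -p*log2(q) - (1-p)*log2(1-q). -0.737*log2(0.649) = 0.459674; -0.263*log2(0.351) = 0.397250. H(P,Q) = 0.459674 + 0.397250 = 0.8569

0.8569 bits


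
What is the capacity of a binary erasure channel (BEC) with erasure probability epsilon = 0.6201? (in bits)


C = 1 - epsilon = 1 - 0.6201 = 0.3799

0.3799 bits


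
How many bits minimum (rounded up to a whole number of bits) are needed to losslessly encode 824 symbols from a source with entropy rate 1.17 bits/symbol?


Minimum bits >= n * H = 824 * 1.17 = 964.08, rounded up to a whole number of bits = 965

965 bits


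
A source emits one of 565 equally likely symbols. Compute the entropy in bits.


H = log2(n) = log2(565) = 9.1421

9.1421 bits


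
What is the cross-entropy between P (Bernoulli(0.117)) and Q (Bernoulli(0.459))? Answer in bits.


H(P,Q) = -p*log2(q) - (1-p)*log2(1-q). -0.117*log2(0.459) = 0.131442; -0.883*log2(0.541) = 0.782602. H(P,Q) = 0.131442 + 0.782602 = 0.914

0.914 bits


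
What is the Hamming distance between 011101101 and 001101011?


Count differing positions: . ^ . . . . ^ ^ . = 3 differences

3


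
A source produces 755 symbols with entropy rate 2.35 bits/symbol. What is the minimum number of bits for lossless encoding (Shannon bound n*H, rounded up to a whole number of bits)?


Minimum bits >= n * H = 755 * 2.35 = 1774.25, rounded up to a whole number of bits = 1775

1775 bits


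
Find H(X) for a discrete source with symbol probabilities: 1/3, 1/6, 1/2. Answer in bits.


H = -sum(p_i * log2(p_i)). Terms: -(1/3)*log2(1/3) = 0.528321; -(1/6)*log2(1/6) = 0.430827; -(1/2)*log2(1/2) = 0.500000. H = 0.528321 + 0.430827 + 0.500000 = 1.4591

1.4591 bits


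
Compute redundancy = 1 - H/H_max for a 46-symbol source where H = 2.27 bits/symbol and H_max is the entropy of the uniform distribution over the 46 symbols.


H_max = log2(K) = log2(46) = 5.5236 bits/symbol. Redundancy = 1 - H/H_max = 1 - 2.27/5.5236 = 1 - 0.411 = 0.589

0.589


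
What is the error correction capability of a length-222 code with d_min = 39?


Correction capability = floor((d-1)/2) = floor((39-1)/2) = 19

19 errors


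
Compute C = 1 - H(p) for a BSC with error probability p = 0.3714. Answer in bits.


H(p) = -p*log2(p) - (1-p)*log2(1-p) = -0.3714*log2(0.3714) - 0.6286*log2(0.6286) = 0.530714 + 0.421027 = 0.9517. C = 1 - H(p) = 1 - 0.9517 = 0.0483

0.0483 bits


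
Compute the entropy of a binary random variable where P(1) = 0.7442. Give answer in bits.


H = -p*log2(p) - (1-p)*log2(1-p). -0.7442*log2(0.7442) = 0.317206; -0.2558*log2(0.2558) = 0.503136. H = 0.317206 + 0.503136 = 0.8203

0.8203 bits


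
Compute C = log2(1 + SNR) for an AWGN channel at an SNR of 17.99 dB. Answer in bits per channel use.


SNR_linear = 10^(17.99/10) = 62.9506; C = log2(1 + SNR_linear) = log2(1 + 62.9506) = 5.9989

5.9989 bits/channel use


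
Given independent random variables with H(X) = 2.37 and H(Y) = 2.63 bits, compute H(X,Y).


For independent variables, H(X,Y) = H(X) + H(Y) = 2.37 + 2.63 = 5.0

5.0 bits


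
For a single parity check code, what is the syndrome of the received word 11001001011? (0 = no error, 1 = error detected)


Syndrome = XOR of all bits = 1 XOR 1 XOR 0 XOR 0 XOR 1 XOR 0 XOR 0 XOR 1 XOR 0 XOR 1 XOR 1 = 0

0


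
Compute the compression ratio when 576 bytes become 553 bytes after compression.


Ratio = original / compressed = 576 / 553 = 1.0416

1.0416


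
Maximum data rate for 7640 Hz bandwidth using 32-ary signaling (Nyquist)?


Rate = 2 * B * log2(M) = 2 * 7640 * 5.0 = 76400.0

76400.0 bps


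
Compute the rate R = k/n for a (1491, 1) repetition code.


Rate = k/n = 1/1491

1/1491


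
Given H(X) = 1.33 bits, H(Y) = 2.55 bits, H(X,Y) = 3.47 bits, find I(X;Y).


I(X;Y) = H(X) + H(Y) - H(X,Y) = 1.33 + 2.55 - 3.47 = 0.41

0.41 bits


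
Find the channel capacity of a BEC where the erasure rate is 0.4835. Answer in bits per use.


C = 1 - epsilon = 1 - 0.4835 = 0.5165

0.5165 bits


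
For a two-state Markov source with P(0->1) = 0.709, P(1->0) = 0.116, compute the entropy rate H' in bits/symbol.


Stationary distribution: pi_0 = p10/(p01+p10) = 0.1406, pi_1 = 0.8594. Entropy rate H' = pi_0*H(p01) + pi_1*H(p10) = 0.1406*0.87 + 0.8594*0.5178 = 0.5673

0.5673 bits/symbol


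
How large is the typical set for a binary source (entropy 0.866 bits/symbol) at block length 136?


log2|A_typical| = nH = 136 * 0.866 = 117.776, so |A_typical| ~ 2^117.776 = 2.845e+35

2.845e+35


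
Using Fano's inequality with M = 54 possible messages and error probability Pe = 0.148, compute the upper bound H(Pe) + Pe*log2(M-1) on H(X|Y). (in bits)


H(Pe) = -Pe*log2(Pe) - (1-Pe)*log2(1-Pe) = -0.148*log2(0.148) - 0.852*log2(0.852) = 0.407937 + 0.196876 = 0.6048. Pe*log2(M-1) = 0.148*log2(53) = 0.847732. Bound = H(Pe) + Pe*log2(M-1) = 0.407937 + 0.196876 + 0.847732 = 1.4525

1.4525 bits


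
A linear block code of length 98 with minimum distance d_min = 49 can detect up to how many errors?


Detection capability = d_min - 1 = 49 - 1 = 48

48 errors


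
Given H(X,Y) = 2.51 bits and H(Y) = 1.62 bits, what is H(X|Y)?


H(X|Y) = H(X,Y) - H(Y) = 2.51 - 1.62 = 0.89

0.89 bits


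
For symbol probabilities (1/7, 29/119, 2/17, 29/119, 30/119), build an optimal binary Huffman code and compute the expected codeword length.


Huffman construction (repeatedly merge the two least-probable nodes; each merge adds 1 bit to every symbol beneath it): 2/17 + 1/7 = 31/119; 29/119 + 29/119 = 58/119; 30/119 + 31/119 = 61/119; 58/119 + 61/119 = 1. Resulting codeword lengths (in the order the probabilities were given): (3, 2, 3, 2, 2). L_avg = sum(p_i * l_i) = 1/7*3 + 29/119*2 + 2/17*3 + 29/119*2 + 30/119*2 = 269/119 = 2.2605

2.2605 bits


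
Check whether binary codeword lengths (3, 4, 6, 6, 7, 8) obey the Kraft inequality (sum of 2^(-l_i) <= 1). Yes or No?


Kraft sum = sum(2^(-l_i)) = 0.2305, need <= 1. Result: satisfied (a binary prefix-free code with these lengths exists)

Yes


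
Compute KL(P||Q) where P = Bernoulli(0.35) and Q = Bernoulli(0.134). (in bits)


KL = p*log2(p/q) + (1-p)*log2((1-p)/(1-q)) = 0.35*log2(0.35/0.134) + 0.65*log2(0.65/0.866) = 0.2157

0.2157 bits


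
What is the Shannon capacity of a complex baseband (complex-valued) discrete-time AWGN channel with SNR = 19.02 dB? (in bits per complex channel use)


SNR_linear = 10^(19.02/10) = 79.7995; C = log2(1 + SNR_linear) = log2(1 + 79.7995) = 6.3363

6.3363 bits/channel use


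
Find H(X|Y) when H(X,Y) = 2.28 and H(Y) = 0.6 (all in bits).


H(X|Y) = H(X,Y) - H(Y) = 2.28 - 0.6 = 1.68

1.68 bits


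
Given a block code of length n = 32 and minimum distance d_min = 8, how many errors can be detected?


Detection capability = d_min - 1 = 8 - 1 = 7

7 errors


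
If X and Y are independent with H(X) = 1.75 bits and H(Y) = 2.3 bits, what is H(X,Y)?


For independent variables, H(X,Y) = H(X) + H(Y) = 1.75 + 2.3 = 4.05

4.05 bits


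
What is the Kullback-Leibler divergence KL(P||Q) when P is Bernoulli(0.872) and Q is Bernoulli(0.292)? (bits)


KL = p*log2(p/q) + (1-p)*log2((1-p)/(1-q)) = 0.872*log2(0.872/0.292) + 0.128*log2(0.128/0.708) = 1.0605

1.0605 bits


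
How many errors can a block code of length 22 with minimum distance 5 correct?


Correction capability = floor((d-1)/2) = floor((5-1)/2) = 2

2 errors


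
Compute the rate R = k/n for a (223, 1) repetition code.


Rate = k/n = 1/223

1/223


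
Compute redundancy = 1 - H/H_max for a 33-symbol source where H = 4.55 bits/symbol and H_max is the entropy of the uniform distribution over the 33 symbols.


H_max = log2(K) = log2(33) = 5.0444 bits/symbol. Redundancy = 1 - H/H_max = 1 - 4.55/5.0444 = 1 - 0.902 = 0.098

0.098


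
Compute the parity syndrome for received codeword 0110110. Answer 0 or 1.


Syndrome = XOR of all bits = 0 XOR 1 XOR 1 XOR 0 XOR 1 XOR 1 XOR 0 = 0

0


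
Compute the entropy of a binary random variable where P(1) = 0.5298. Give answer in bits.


H = -p*log2(p) - (1-p)*log2(1-p). -0.5298*log2(0.5298) = 0.485551; -0.4702*log2(0.4702) = 0.511885. H = 0.485551 + 0.511885 = 0.9974

0.9974 bits


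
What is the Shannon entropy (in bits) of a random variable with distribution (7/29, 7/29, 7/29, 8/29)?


H = -sum(p_i * log2(p_i)). Terms: -(7/29)*log2(7/29) = 0.494979; -(7/29)*log2(7/29) = 0.494979; -(7/29)*log2(7/29) = 0.494979; -(8/29)*log2(8/29) = 0.512546. H = 0.494979 + 0.494979 + 0.494979 + 0.512546 = 1.9975

1.9975 bits


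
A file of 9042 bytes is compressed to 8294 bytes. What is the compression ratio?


Ratio = original / compressed = 9042 / 8294 = 1.0902

1.0902


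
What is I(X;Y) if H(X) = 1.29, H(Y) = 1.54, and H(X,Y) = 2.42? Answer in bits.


I(X;Y) = H(X) + H(Y) - H(X,Y) = 1.29 + 1.54 - 2.42 = 0.41

0.41 bits


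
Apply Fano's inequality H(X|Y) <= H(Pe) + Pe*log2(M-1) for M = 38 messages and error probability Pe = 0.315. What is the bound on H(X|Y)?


H(Pe) = -Pe*log2(Pe) - (1-Pe)*log2(1-Pe) = -0.315*log2(0.315) - 0.685*log2(0.685) = 0.524972 + 0.373890 = 0.8989. Pe*log2(M-1) = 0.315*log2(37) = 1.640978. Bound = H(Pe) + Pe*log2(M-1) = 0.524972 + 0.373890 + 1.640978 = 2.5398

2.5398 bits


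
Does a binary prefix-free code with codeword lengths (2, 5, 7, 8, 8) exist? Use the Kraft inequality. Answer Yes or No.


Kraft sum = sum(2^(-l_i)) = 0.2969, need <= 1. Result: satisfied (a binary prefix-free code with these lengths exists)

Yes


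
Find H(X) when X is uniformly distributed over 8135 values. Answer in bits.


H = log2(n) = log2(8135) = 12.9899

12.9899 bits


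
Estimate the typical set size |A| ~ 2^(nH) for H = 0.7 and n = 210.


log2|A_typical| = nH = 210 * 0.7 = 147.0, so |A_typical| ~ 2^147.0 = 1.784e+44

1.784e+44


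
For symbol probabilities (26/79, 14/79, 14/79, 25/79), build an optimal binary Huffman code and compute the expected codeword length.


Huffman construction (repeatedly merge the two least-probable nodes; each merge adds 1 bit to every symbol beneath it): 14/79 + 14/79 = 28/79; 25/79 + 26/79 = 51/79; 28/79 + 51/79 = 1. Resulting codeword lengths (in the order the probabilities were given): (2, 2, 2, 2). L_avg = sum(p_i * l_i) = 26/79*2 + 14/79*2 + 14/79*2 + 25/79*2 = 2

2.0 bits


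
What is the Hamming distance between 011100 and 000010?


Count differing positions: . ^ ^ ^ ^ . = 4 differences

4


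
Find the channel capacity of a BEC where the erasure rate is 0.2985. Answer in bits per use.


C = 1 - epsilon = 1 - 0.2985 = 0.7015

0.7015 bits


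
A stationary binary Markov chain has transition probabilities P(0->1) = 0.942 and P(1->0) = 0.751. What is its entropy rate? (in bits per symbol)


Stationary distribution: pi_0 = p10/(p01+p10) = 0.4436, pi_1 = 0.5564. Entropy rate H' = pi_0*H(p01) + pi_1*H(p10) = 0.4436*0.3195 + 0.5564*0.8097 = 0.5922

0.5922 bits/symbol


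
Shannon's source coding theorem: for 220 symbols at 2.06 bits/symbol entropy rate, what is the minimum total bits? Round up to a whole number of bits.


Minimum bits >= n * H = 220 * 2.06 = 453.2, rounded up to a whole number of bits = 454

454 bits


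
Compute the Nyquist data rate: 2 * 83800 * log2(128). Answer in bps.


Rate = 2 * B * log2(M) = 2 * 83800 * 7.0 = 1173200.0

1173200.0 bps


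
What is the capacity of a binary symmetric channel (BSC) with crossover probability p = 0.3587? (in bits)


H(p) = -p*log2(p) - (1-p)*log2(1-p) = -0.3587*log2(0.3587) - 0.6413*log2(0.6413) = 0.530571 + 0.411028 = 0.9416. C = 1 - H(p) = 1 - 0.9416 = 0.0584

0.0584 bits


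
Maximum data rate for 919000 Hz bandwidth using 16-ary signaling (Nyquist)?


Rate = 2 * B * log2(M) = 2 * 919000 * 4.0 = 7352000.0

7352000.0 bps


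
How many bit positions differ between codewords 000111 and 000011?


Count differing positions: . . . ^ . . = 1 differences

1


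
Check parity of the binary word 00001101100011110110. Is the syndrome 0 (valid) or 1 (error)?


Syndrome = XOR of all bits = 0 XOR 0 XOR 0 XOR 0 XOR 1 XOR 1 XOR 0 XOR 1 XOR 1 XOR 0 XOR 0 XOR 0 XOR 1 XOR 1 XOR 1 XOR 1 XOR 0 XOR 1 XOR 1 XOR 0 = 0

0


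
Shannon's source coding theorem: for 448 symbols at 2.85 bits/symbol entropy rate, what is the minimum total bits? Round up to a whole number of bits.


Minimum bits >= n * H = 448 * 2.85 = 1276.8, rounded up to a whole number of bits = 1277

1277 bits


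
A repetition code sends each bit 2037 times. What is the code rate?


Rate = k/n = 1/2037

1/2037


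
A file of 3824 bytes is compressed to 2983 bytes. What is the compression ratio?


Ratio = original / compressed = 3824 / 2983 = 1.2819

1.2819


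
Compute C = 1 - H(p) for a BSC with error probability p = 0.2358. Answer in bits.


H(p) = -p*log2(p) - (1-p)*log2(1-p) = -0.2358*log2(0.2358) - 0.7642*log2(0.7642) = 0.491493 + 0.296493 = 0.788. C = 1 - H(p) = 1 - 0.788 = 0.212

0.212 bits


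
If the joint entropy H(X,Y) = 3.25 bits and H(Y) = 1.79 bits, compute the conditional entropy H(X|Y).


H(X|Y) = H(X,Y) - H(Y) = 3.25 - 1.79 = 1.46

1.46 bits


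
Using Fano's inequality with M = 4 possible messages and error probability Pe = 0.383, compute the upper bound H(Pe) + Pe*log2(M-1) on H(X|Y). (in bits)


H(Pe) = -Pe*log2(Pe) - (1-Pe)*log2(1-Pe) = -0.383*log2(0.383) - 0.617*log2(0.617) = 0.530296 + 0.429838 = 0.9601. Pe*log2(M-1) = 0.383*log2(3) = 0.607041. Bound = H(Pe) + Pe*log2(M-1) = 0.530296 + 0.429838 + 0.607041 = 1.5672

1.5672 bits


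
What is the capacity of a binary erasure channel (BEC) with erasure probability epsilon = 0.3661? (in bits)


C = 1 - epsilon = 1 - 0.3661 = 0.6339

0.6339 bits


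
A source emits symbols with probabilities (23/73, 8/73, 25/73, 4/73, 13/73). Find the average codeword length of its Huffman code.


Huffman construction (repeatedly merge the two least-probable nodes; each merge adds 1 bit to every symbol beneath it): 4/73 + 8/73 = 12/73; 12/73 + 13/73 = 25/73; 23/73 + 25/73 = 48/73; 25/73 + 48/73 = 1. Resulting codeword lengths (in the order the probabilities were given): (2, 3, 2, 3, 2). L_avg = sum(p_i * l_i) = 23/73*2 + 8/73*3 + 25/73*2 + 4/73*3 + 13/73*2 = 158/73 = 2.1644

2.1644 bits


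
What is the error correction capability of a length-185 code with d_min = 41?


Correction capability = floor((d-1)/2) = floor((41-1)/2) = 20

20 errors


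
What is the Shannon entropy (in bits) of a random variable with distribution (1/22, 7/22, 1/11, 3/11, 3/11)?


H = -sum(p_i * log2(p_i)). Terms: -(1/22)*log2(1/22) = 0.202701; -(7/22)*log2(7/22) = 0.525661; -(1/11)*log2(1/11) = 0.314494; -(3/11)*log2(3/11) = 0.511219; -(3/11)*log2(3/11) = 0.511219. H = 0.202701 + 0.525661 + 0.314494 + 0.511219 + 0.511219 = 2.0653

2.0653 bits


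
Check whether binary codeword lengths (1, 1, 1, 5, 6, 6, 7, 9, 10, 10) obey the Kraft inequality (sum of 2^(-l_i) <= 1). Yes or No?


Kraft sum = sum(2^(-l_i)) = 1.5742, need <= 1. Result: violated (a binary prefix-free code with these lengths cannot exist)

No


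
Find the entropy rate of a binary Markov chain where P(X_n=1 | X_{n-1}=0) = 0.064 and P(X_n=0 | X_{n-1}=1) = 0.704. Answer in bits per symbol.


Stationary distribution: pi_0 = p10/(p01+p10) = 0.9167, pi_1 = 0.0833. Entropy rate H' = pi_0*H(p01) + pi_1*H(p10) = 0.9167*0.3431 + 0.0833*0.8763 = 0.3876

0.3876 bits/symbol


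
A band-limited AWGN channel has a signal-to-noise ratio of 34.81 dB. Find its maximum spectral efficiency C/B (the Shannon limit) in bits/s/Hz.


SNR_linear = 10^(34.81/10) = 3026.9134; C/B = log2(1 + SNR_linear) = log2(1 + 3026.9134) = 11.5641

11.5641 bits/s/Hz


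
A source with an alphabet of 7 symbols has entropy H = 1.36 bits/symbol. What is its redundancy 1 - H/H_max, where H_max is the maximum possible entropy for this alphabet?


H_max = log2(K) = log2(7) = 2.8074 bits/symbol. Redundancy = 1 - H/H_max = 1 - 1.36/2.8074 = 1 - 0.4844 = 0.5156

0.5156


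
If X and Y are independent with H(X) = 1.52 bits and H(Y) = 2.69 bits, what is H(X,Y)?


For independent variables, H(X,Y) = H(X) + H(Y) = 1.52 + 2.69 = 4.21

4.21 bits


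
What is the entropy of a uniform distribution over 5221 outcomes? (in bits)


H = log2(n) = log2(5221) = 12.3501

12.3501 bits


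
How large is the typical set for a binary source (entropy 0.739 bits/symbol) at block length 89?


log2|A_typical| = nH = 89 * 0.739 = 65.771, so |A_typical| ~ 2^65.771 = 6.296e+19

6.296e+19


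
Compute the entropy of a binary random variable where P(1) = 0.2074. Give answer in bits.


H = -p*log2(p) - (1-p)*log2(1-p). -0.2074*log2(0.2074) = 0.470697; -0.7926*log2(0.7926) = 0.265787. H = 0.470697 + 0.265787 = 0.7365

0.7365 bits


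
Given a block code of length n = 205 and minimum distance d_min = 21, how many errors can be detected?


Detection capability = d_min - 1 = 21 - 1 = 20

20 errors


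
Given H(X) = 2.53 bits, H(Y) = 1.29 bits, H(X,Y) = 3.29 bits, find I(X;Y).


I(X;Y) = H(X) + H(Y) - H(X,Y) = 2.53 + 1.29 - 3.29 = 0.53

0.53 bits


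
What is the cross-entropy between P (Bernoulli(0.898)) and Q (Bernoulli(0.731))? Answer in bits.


H(P,Q) = -p*log2(q) - (1-p)*log2(1-q). -0.898*log2(0.731) = 0.405947; -0.102*log2(0.269) = 0.193221. H(P,Q) = 0.405947 + 0.193221 = 0.5992

0.5992 bits


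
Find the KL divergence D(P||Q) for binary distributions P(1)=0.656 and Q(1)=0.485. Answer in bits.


KL = p*log2(p/q) + (1-p)*log2((1-p)/(1-q)) = 0.656*log2(0.656/0.485) + 0.344*log2(0.344/0.515) = 0.0856

0.0856 bits


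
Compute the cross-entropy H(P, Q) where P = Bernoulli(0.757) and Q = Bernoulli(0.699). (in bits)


H(P,Q) = -p*log2(q) - (1-p)*log2(1-q). -0.757*log2(0.699) = 0.391093; -0.243*log2(0.301) = 0.420916. H(P,Q) = 0.391093 + 0.420916 = 0.812

0.812 bits


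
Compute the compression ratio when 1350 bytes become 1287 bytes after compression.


Ratio = original / compressed = 1350 / 1287 = 1.049

1.049


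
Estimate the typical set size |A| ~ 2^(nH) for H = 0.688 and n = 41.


log2|A_typical| = nH = 41 * 0.688 = 28.208, so |A_typical| ~ 2^28.208 = 3.101e+08

3.101e+08


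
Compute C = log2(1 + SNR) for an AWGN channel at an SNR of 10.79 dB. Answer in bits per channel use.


SNR_linear = 10^(10.79/10) = 11.995; C = log2(1 + SNR_linear) = log2(1 + 11.995) = 3.6999

3.6999 bits/channel use


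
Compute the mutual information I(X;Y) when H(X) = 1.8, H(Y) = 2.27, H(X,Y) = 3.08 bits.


I(X;Y) = H(X) + H(Y) - H(X,Y) = 1.8 + 2.27 - 3.08 = 0.99

0.99 bits


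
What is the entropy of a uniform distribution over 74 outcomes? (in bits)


H = log2(n) = log2(74) = 6.2095

6.2095 bits


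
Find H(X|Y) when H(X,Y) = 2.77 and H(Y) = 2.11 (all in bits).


H(X|Y) = H(X,Y) - H(Y) = 2.77 - 2.11 = 0.66

0.66 bits


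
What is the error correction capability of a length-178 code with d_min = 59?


Correction capability = floor((d-1)/2) = floor((59-1)/2) = 29

29 errors


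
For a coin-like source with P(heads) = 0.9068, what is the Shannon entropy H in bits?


H = -p*log2(p) - (1-p)*log2(1-p). -0.9068*log2(0.9068) = 0.127989; -0.0932*log2(0.0932) = 0.319073. H = 0.127989 + 0.319073 = 0.4471

0.4471 bits


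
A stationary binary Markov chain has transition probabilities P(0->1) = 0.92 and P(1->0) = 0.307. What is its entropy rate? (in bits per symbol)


Stationary distribution: pi_0 = p10/(p01+p10) = 0.2502, pi_1 = 0.7498. Entropy rate H' = pi_0*H(p01) + pi_1*H(p10) = 0.2502*0.4022 + 0.7498*0.8897 = 0.7677

0.7677 bits/symbol


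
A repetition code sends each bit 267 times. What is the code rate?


Rate = k/n = 1/267

1/267


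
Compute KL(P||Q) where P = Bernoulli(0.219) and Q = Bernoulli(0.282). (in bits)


KL = p*log2(p/q) + (1-p)*log2((1-p)/(1-q)) = 0.219*log2(0.219/0.282) + 0.781*log2(0.781/0.718) = 0.0149

0.0149 bits


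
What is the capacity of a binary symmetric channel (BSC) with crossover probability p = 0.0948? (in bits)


H(p) = -p*log2(p) - (1-p)*log2(1-p) = -0.0948*log2(0.0948) - 0.9052*log2(0.9052) = 0.322222 + 0.130070 = 0.4523. C = 1 - H(p) = 1 - 0.4523 = 0.5477

0.5477 bits


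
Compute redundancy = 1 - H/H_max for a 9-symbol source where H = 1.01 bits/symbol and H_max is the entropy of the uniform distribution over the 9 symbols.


H_max = log2(K) = log2(9) = 3.1699 bits/symbol. Redundancy = 1 - H/H_max = 1 - 1.01/3.1699 = 1 - 0.3186 = 0.6814

0.6814


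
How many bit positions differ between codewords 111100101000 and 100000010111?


Count differing positions: . ^ ^ ^ . . ^ ^ ^ ^ ^ ^ = 9 differences

9


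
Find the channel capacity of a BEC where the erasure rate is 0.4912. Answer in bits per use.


C = 1 - epsilon = 1 - 0.4912 = 0.5088

0.5088 bits


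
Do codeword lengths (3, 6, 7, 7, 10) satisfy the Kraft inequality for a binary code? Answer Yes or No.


Kraft sum = sum(2^(-l_i)) = 0.1572, need <= 1. Result: satisfied (a binary prefix-free code with these lengths exists)

Yes


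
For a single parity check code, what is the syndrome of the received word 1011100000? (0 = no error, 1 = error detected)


Syndrome = XOR of all bits = 1 XOR 0 XOR 1 XOR 1 XOR 1 XOR 0 XOR 0 XOR 0 XOR 0 XOR 0 = 0

0


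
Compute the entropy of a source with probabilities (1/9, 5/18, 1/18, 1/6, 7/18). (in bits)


H = -sum(p_i * log2(p_i)). Terms: -(1/9)*log2(1/9) = 0.352214; -(5/18)*log2(5/18) = 0.513332; -(1/18)*log2(1/18) = 0.231663; -(1/6)*log2(1/6) = 0.430827; -(7/18)*log2(7/18) = 0.529888. H = 0.352214 + 0.513332 + 0.231663 + 0.430827 + 0.529888 = 2.0579

2.0579 bits


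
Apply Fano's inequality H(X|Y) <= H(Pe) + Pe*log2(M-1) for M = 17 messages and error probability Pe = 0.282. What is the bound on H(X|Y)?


H(Pe) = -Pe*log2(Pe) - (1-Pe)*log2(1-Pe) = -0.282*log2(0.282) - 0.718*log2(0.718) = 0.514998 + 0.343164 = 0.8582. Pe*log2(M-1) = 0.282*log2(16) = 1.128000. Bound = H(Pe) + Pe*log2(M-1) = 0.514998 + 0.343164 + 1.128000 = 1.9862

1.9862 bits


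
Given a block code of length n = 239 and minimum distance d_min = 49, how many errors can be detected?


Detection capability = d_min - 1 = 49 - 1 = 48

48 errors


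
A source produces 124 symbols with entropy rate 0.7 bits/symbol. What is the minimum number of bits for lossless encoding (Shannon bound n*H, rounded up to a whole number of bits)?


Minimum bits >= n * H = 124 * 0.7 = 86.8, rounded up to a whole number of bits = 87

87 bits


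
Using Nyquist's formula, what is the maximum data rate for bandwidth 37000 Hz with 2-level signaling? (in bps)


Rate = 2 * B * log2(M) = 2 * 37000 * 1.0 = 74000.0

74000.0 bps


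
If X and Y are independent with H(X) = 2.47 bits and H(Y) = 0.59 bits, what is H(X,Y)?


For independent variables, H(X,Y) = H(X) + H(Y) = 2.47 + 0.59 = 3.06

3.06 bits


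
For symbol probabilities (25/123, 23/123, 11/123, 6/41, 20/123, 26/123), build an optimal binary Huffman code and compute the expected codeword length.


Huffman construction (repeatedly merge the two least-probable nodes; each merge adds 1 bit to every symbol beneath it): 11/123 + 6/41 = 29/123; 20/123 + 23/123 = 43/123; 25/123 + 26/123 = 17/41; 29/123 + 43/123 = 24/41; 17/41 + 24/41 = 1. Resulting codeword lengths (in the order the probabilities were given): (2, 3, 3, 3, 3, 2). L_avg = sum(p_i * l_i) = 25/123*2 + 23/123*3 + 11/123*3 + 6/41*3 + 20/123*3 + 26/123*2 = 106/41 = 2.5854

2.5854 bits


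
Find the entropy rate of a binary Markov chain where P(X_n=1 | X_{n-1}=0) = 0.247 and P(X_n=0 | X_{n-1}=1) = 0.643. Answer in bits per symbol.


Stationary distribution: pi_0 = p10/(p01+p10) = 0.7225, pi_1 = 0.2775. Entropy rate H' = pi_0*H(p01) + pi_1*H(p10) = 0.7225*0.8065 + 0.2775*0.9402 = 0.8436

0.8436 bits/symbol


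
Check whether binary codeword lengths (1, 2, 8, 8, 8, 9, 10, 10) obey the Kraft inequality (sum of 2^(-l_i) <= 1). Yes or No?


Kraft sum = sum(2^(-l_i)) = 0.7656, need <= 1. Result: satisfied (a binary prefix-free code with these lengths exists)

Yes


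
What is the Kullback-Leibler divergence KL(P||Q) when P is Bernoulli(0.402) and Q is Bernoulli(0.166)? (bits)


KL = p*log2(p/q) + (1-p)*log2((1-p)/(1-q)) = 0.402*log2(0.402/0.166) + 0.598*log2(0.598/0.834) = 0.226

0.226 bits


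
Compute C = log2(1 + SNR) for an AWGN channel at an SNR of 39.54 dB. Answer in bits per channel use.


SNR_linear = 10^(39.54/10) = 8994.9758; C = log2(1 + SNR_linear) = log2(1 + 8994.9758) = 13.1351

13.1351 bits/channel use
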